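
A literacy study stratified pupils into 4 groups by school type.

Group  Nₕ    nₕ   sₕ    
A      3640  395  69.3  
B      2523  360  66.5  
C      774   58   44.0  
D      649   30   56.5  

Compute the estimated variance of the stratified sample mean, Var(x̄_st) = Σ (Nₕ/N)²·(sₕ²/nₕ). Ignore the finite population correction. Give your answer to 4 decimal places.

5.2844

N = 7586. Term for each stratum: Wₕ²sₕ²/nₕ.
Var(x̄_st) = 2.7992808 + 1.3587815 + 0.3474830 + 0.7788241 = 5.2843693 → 5.2844.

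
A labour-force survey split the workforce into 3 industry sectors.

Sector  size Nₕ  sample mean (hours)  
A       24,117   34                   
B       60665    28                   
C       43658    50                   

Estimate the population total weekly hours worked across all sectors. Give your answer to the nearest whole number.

4701498

A: 24117·34 = 819978
B: 60665·28 = 1698620
C: 43658·50 = 2182900
τ̂ = Σ Nₕx̄ₕ = 4701498.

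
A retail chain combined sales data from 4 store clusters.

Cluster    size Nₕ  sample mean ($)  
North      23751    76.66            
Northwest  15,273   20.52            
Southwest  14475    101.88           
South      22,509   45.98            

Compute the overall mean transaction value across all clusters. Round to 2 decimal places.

x̄_st = (Σ Nₕx̄ₕ) / (Σ Nₕ) = (23751·76.66 + 15273·20.52 + 14475·101.88 + 22509·45.98) / 76008
= 4643830.44 / 76008 = 61.0966... → 61.10.

61.10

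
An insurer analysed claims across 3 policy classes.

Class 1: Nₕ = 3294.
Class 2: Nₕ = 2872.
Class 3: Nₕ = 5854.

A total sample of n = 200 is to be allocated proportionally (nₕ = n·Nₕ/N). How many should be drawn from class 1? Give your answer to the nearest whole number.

55

N = 3294 + 2872 + 5854 = 12020.
n_1 = 200·3294/12020 = 54.809... → 55.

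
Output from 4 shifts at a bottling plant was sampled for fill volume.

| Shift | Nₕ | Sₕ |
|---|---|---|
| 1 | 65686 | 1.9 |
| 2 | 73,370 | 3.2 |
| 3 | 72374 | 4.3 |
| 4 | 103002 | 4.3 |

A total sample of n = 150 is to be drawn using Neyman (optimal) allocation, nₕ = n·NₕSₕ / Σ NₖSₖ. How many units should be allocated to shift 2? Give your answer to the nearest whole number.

Σ NₕSₕ = 65686·1.9 + 73370·3.2 + 72374·4.3 + 103002·4.3 = 1113704.2.
Share for 2: 234784/1113704.2 = 0.21081.
n_2 = 150 × 0.21081 = 31.622... → 32.

32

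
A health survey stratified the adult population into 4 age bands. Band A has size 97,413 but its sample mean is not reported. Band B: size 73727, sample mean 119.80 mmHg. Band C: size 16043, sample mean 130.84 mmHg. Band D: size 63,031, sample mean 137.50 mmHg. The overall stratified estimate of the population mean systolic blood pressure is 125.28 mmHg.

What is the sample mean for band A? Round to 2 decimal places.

N = 97413 + 73727 + 16043 + 63031 = 250214.
Overall total = μ·N = 125.28·250214 = 31346809.92.
Subtract the known strata: 73727·119.80 + 16043·130.84 + 63031·137.50 = 19598323.22.
Remaining total for band A: 31346809.92 − 19598323.22 = 11748486.7.
Divide by its size: 11748486.7 / 97413 = 120.6049... → 120.60.

120.60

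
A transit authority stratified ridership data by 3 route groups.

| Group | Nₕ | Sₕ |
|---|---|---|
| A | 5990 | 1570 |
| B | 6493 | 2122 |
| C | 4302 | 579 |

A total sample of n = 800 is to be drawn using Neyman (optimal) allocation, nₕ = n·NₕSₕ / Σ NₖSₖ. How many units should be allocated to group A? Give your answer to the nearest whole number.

293

A: NₕSₕ = 5990·1570 = 9404300
B: NₕSₕ = 6493·2122 = 13778146
C: NₕSₕ = 4302·579 = 2490858
Σ NₕSₕ = 25673304.
n_A = 800·9404300/25673304 = 293.045... → 293.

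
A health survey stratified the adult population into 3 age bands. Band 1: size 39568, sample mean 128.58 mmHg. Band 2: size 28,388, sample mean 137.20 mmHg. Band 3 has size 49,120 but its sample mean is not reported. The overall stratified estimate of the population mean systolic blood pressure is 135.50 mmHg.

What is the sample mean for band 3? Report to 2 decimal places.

140.09

N = 39568 + 28388 + 49120 = 117076.
Overall total = μ·N = 135.50·117076 = 15863798.
Subtract the known strata: 39568·128.58 + 28388·137.20 = 8982487.04.
Remaining total for band 3: 15863798 − 8982487.04 = 6881310.96.
Divide by its size: 6881310.96 / 49120 = 140.0918... → 140.09.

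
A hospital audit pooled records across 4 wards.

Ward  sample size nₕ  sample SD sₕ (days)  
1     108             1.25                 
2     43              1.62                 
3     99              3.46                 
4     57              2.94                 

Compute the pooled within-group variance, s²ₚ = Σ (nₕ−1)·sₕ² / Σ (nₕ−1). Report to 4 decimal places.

6.3851

Degrees of freedom: 107 + 42 + 98 + 56 = 303.
Σ(nₕ−1)sₕ² = 107·1.5625 + 42·2.6244 + 98·11.9716 + 56·8.6436 = 1934.6707.
s²ₚ = 1934.6707 / 303 = 6.385052... → 6.3851.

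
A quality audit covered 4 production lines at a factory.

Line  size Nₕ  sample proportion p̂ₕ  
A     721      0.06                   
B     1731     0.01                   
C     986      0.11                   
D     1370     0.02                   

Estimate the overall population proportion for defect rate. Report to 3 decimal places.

0.041

Wₕ = Nₕ/N with N = 4808: 0.1500, 0.3600, 0.2051, 0.2849.
p̂_st = 0.1500·0.06 + 0.3600·0.01 + 0.2051·0.11 + 0.2849·0.02 ≈ 0.04085... → 0.041.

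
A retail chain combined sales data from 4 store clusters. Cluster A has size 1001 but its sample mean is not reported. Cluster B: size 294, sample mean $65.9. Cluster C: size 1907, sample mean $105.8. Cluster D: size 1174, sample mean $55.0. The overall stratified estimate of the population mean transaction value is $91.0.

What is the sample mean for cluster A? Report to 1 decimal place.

112.4

N = 1001 + 294 + 1907 + 1174 = 4376.
Overall total = μ·N = 91.0·4376 = 398216.
Subtract the known strata: 294·65.9 + 1907·105.8 + 1174·55.0 = 285705.2.
Remaining total for cluster A: 398216 − 285705.2 = 112510.8.
Divide by its size: 112510.8 / 1001 = 112.398... → 112.4.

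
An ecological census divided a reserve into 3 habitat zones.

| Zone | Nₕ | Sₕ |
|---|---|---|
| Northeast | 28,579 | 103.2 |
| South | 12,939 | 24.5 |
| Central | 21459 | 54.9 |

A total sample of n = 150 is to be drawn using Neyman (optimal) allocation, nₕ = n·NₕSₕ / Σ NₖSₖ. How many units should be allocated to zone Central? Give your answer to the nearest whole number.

Northeast: NₕSₕ = 28579·103.2 = 2949352.8
South: NₕSₕ = 12939·24.5 = 317005.5
Central: NₕSₕ = 21459·54.9 = 1178099.1
Σ NₕSₕ = 4444457.4.
n_Central = 150·1178099.1/4444457.4 = 39.761... → 40.

40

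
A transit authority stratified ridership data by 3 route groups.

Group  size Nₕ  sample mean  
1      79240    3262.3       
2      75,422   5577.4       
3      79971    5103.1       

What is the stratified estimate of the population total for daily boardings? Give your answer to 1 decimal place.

1087263324.9

Population total = Σ Nₕ·x̄ₕ (each stratum's size times its mean).
79240·3262.3 + 75422·5577.4 + 79971·5103.1 = 258504652 + 420658662.8 + 408100010.1 = 1087263324.9.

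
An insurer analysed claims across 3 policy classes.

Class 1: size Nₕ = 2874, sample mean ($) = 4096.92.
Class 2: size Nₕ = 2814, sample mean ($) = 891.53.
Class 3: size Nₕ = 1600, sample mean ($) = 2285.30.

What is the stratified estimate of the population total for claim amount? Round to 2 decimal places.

Population total = Σ Nₕ·x̄ₕ (each stratum's size times its mean).
2874·4096.92 + 2814·891.53 + 1600·2285.30 = 11774548.08 + 2508765.42 + 3656480 = 17939793.50.

17939793.50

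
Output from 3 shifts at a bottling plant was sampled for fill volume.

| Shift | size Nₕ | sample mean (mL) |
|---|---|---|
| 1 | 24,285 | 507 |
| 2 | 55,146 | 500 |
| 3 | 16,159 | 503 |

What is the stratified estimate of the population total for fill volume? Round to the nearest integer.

48013472

1: 24285·507 = 12312495
2: 55146·500 = 27573000
3: 16159·503 = 8127977
τ̂ = Σ Nₕx̄ₕ = 48013472.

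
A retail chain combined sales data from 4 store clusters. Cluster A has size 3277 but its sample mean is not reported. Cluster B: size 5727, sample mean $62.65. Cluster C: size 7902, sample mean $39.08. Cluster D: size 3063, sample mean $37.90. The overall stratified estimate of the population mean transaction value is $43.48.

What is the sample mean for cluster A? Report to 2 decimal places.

25.80

Σ Nₕx̄ₕ = N·μ, so 3277·x̄_A = 19969·43.48 − (5727·62.65 + 7902·39.08 + 3063·37.90).
= 868252.12 − 783694.41 = 84557.71.
x̄_A = 84557.71 / 3277 = 25.8034... → 25.80.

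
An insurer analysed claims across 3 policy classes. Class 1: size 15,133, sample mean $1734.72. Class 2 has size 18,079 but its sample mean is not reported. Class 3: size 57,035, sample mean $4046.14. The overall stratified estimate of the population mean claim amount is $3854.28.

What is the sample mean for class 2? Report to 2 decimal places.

N = 15133 + 18079 + 57035 = 90247.
Overall total = μ·N = 3854.28·90247 = 347837207.16.
Subtract the known strata: 15133·1734.72 + 57035·4046.14 = 257023112.66.
Remaining total for class 2: 347837207.16 − 257023112.66 = 90814094.5.
Divide by its size: 90814094.5 / 18079 = 5023.1813... → 5023.18.

5023.18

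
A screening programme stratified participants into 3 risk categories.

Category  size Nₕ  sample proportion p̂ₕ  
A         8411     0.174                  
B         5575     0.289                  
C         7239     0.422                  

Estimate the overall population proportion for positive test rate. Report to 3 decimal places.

N = 8411 + 5575 + 7239 = 21225.
Overall proportion = Σ (Nₕ/N)·p̂ₕ.
Σ Nₕp̂ₕ = 1463.514 + 1611.175 + 3054.858 = 6129.547.
6129.547 / 21225 = 0.28879... → 0.289.

0.289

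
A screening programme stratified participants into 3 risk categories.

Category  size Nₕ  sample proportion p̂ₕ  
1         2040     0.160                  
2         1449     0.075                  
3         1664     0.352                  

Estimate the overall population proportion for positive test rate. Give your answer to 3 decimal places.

Wₕ = Nₕ/N with N = 5153: 0.3959, 0.2812, 0.3229.
p̂_st = 0.3959·0.160 + 0.2812·0.075 + 0.3229·0.352 ≈ 0.19810... → 0.198.

0.198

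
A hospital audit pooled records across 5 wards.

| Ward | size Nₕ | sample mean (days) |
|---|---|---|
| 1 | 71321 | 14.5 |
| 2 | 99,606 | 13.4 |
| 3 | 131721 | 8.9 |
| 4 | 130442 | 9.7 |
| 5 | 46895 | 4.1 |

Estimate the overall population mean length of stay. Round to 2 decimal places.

N = 71321 + 99606 + 131721 + 130442 + 46895 = 479985.
Weight each subgroup mean by Nₕ/N and sum.
Σ Nₕx̄ₕ = 71321·14.5 + 99606·13.4 + 131721·8.9 + 130442·9.7 + 46895·4.1 = 1034154.5 + 1334720.4 + 1172316.9 + 1265287.4 + 192269.5 = 4998748.7.
Divide by N: 4998748.7 / 479985 = 10.4144... → 10.41.

10.41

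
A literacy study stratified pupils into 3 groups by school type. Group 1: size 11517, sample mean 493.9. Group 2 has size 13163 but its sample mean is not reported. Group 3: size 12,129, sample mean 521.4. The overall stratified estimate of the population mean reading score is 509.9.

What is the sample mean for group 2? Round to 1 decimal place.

513.3

N = 11517 + 13163 + 12129 = 36809.
Overall total = μ·N = 509.9·36809 = 18768909.1.
Subtract the known strata: 11517·493.9 + 12129·521.4 = 12012306.9.
Remaining total for group 2: 18768909.1 − 12012306.9 = 6756602.2.
Divide by its size: 6756602.2 / 13163 = 513.303... → 513.3.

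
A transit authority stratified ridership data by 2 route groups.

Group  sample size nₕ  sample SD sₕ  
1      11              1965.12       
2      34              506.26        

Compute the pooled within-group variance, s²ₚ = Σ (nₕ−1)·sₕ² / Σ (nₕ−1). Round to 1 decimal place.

1094763.7

1: (11−1)·1965.12² = 10·3861696.6144 = 38616966.144
2: (34−1)·506.26² = 33·256299.1876 = 8457873.1908
Numerator = 47074839.3348; denominator = Σ(nₕ−1) = 43.
s²ₚ = 47074839.3348/43 = 1094763.705... → 1094763.7.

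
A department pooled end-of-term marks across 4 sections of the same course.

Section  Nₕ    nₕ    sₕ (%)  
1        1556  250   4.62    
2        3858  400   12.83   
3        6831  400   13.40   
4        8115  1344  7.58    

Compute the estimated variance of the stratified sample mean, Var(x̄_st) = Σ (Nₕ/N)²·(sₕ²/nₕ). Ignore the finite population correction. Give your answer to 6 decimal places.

0.072598

N = 20360; Wₕ = Nₕ/N.
section 1: (1556/20360)²·4.62²/250 = 0.000498663
section 2: (3858/20360)²·12.83²/400 = 0.014776182
section 3: (6831/20360)²·13.40²/400 = 0.050531551
section 4: (8115/20360)²·7.58²/1344 = 0.006791421
Sum = 0.072597817 → 0.072598.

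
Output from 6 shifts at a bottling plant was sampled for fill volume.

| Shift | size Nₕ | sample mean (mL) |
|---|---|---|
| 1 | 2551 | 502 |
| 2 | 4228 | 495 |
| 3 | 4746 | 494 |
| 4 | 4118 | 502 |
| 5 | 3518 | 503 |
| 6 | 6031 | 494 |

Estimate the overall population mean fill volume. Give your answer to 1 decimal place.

497.5

N = 2551 + 4228 + 4746 + 4118 + 3518 + 6031 = 25192.
The stratified mean weights each stratum mean by its population share Nₕ/N.
Σ Nₕx̄ₕ = 2551·502 + 4228·495 + 4746·494 + 4118·502 + 3518·503 + 6031·494 = 1280602 + 2092860 + 2344524 + 2067236 + 1769554 + 2979314 = 12534090.
Divide by N: 12534090 / 25192 = 497.542... → 497.5.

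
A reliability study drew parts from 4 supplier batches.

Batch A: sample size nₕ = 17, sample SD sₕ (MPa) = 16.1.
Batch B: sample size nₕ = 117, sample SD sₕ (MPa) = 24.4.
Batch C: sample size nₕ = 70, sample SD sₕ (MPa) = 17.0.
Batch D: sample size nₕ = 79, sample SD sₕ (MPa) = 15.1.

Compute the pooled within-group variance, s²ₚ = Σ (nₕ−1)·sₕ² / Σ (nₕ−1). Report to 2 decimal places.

A: (17−1)·16.1² = 16·259.21 = 4147.36
B: (117−1)·24.4² = 116·595.36 = 69061.76
C: (70−1)·17.0² = 69·289 = 19941
D: (79−1)·15.1² = 78·228.01 = 17784.78
Numerator = 110934.9; denominator = Σ(nₕ−1) = 279.
s²ₚ = 110934.9/279 = 397.6161... → 397.62.

397.62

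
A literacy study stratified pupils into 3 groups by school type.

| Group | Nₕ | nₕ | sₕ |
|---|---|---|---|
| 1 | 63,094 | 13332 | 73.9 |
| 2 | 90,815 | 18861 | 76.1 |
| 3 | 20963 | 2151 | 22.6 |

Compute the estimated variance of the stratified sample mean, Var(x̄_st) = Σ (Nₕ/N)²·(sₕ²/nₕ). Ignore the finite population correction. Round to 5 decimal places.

N = 174872; Wₕ = Nₕ/N.
group 1: (63094/174872)²·73.9²/13332 = 0.05332479
group 2: (90815/174872)²·76.1²/18861 = 0.08280932
group 3: (20963/174872)²·22.6²/2151 = 0.00341227
Sum = 0.13954637 → 0.13955.

0.13955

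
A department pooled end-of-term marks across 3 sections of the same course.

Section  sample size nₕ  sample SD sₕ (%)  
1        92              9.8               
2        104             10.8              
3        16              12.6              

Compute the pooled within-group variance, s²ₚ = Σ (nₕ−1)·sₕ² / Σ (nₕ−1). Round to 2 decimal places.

110.69

Degrees of freedom: 91 + 103 + 15 = 209.
Σ(nₕ−1)sₕ² = 91·96.04 + 103·116.64 + 15·158.76 = 23134.96.
s²ₚ = 23134.96 / 209 = 110.6936... → 110.69.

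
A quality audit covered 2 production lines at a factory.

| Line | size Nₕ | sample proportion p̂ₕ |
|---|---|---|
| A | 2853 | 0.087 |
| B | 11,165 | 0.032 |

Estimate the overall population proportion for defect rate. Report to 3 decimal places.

0.043

N = 2853 + 11165 = 14018.
Overall proportion = Σ (Nₕ/N)·p̂ₕ.
Σ Nₕp̂ₕ = 248.211 + 357.28 = 605.491.
605.491 / 14018 = 0.04319... → 0.043.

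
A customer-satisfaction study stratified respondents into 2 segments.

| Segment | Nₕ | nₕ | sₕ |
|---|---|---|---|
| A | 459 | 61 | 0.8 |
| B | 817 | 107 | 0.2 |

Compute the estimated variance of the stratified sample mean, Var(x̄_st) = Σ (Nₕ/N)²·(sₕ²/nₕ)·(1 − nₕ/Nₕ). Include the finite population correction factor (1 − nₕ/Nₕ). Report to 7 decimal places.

N = 1276. Term for each stratum: Wₕ²sₕ²/nₕ·(1−nₕ/Nₕ).
Var(x̄_st) = 0.0011771845 + 0.0001331850 = 0.0013103695 → 0.0013104.

0.0013104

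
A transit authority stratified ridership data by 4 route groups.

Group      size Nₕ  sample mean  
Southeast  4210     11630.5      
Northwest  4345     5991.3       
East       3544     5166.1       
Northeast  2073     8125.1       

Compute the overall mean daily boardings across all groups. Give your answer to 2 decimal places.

N = 14172; weights Wₕ = Nₕ/N = (0.2971, 0.3066, 0.2501, 0.1463).
x̄_st = Σ Wₕ·x̄ₕ = 0.2971·11630.5 + 0.3066·5991.3 + 0.2501·5166.1 + 0.1463·8125.1 ≈ 7772.2689...
→ 7772.27.

7772.27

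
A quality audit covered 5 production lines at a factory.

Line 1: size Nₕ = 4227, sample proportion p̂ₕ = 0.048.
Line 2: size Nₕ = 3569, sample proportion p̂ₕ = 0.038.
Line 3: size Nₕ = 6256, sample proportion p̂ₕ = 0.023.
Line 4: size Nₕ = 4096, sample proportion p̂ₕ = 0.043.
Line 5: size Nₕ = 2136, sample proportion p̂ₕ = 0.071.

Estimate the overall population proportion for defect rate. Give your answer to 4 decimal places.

N = 4227 + 3569 + 6256 + 4096 + 2136 = 20284.
Overall proportion = Σ (Nₕ/N)·p̂ₕ.
Σ Nₕp̂ₕ = 202.896 + 135.622 + 143.888 + 176.128 + 151.656 = 810.19.
810.19 / 20284 = 0.039942... → 0.0399.

0.0399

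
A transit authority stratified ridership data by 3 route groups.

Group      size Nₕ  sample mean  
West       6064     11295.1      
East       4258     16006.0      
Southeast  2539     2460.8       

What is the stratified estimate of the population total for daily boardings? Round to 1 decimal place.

142895005.6

Estimate total by summing Nₕ·x̄ₕ over strata.
6064·11295.1 + 4258·16006.0 + 2539·2460.8 = 68493486.4 + 68153548 + 6247971.2 = 142895005.6.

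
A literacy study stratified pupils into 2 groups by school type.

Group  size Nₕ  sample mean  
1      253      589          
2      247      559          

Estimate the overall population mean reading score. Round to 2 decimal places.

574.18

x̄_st = (Σ Nₕx̄ₕ) / (Σ Nₕ) = (253·589 + 247·559) / 500
= 287090 / 500 = 574.18 → 574.18.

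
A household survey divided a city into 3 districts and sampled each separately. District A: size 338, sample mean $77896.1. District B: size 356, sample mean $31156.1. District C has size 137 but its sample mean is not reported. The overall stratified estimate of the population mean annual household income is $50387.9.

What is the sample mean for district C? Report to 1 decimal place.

Σ Nₕx̄ₕ = N·μ, so 137·x̄_C = 831·50387.9 − (338·77896.1 + 356·31156.1).
= 41872344.9 − 37420453.4 = 4451891.5.
x̄_C = 4451891.5 / 137 = 32495.558... → 32495.6.

32495.6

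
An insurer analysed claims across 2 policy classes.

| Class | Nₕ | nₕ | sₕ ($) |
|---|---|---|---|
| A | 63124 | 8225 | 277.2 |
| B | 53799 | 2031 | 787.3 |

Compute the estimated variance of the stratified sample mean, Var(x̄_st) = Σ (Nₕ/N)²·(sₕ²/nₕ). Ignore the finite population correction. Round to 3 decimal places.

N = 116923; Wₕ = Nₕ/N.
class A: (63124/116923)²·277.2²/8225 = 2.722950
class B: (53799/116923)²·787.3²/2031 = 64.612878
Sum = 67.335828 → 67.336.

67.336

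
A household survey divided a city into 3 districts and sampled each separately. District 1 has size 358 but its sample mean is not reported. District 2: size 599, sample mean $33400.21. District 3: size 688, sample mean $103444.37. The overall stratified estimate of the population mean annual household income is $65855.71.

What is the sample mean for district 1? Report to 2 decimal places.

47922.32

Σ Nₕx̄ₕ = N·μ, so 358·x̄_1 = 1645·65855.71 − (599·33400.21 + 688·103444.37).
= 108332642.95 − 91176452.35 = 17156190.6.
x̄_1 = 17156190.6 / 358 = 47922.3201... → 47922.32.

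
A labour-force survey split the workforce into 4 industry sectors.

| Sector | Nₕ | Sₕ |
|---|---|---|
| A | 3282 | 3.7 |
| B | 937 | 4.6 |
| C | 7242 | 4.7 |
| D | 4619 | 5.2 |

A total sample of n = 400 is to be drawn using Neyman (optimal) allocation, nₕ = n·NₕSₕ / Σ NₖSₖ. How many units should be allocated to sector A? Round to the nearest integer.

A: NₕSₕ = 3282·3.7 = 12143.4
B: NₕSₕ = 937·4.6 = 4310.2
C: NₕSₕ = 7242·4.7 = 34037.4
D: NₕSₕ = 4619·5.2 = 24018.8
Σ NₕSₕ = 74509.8.
n_A = 400·12143.4/74509.8 = 65.191... → 65.

65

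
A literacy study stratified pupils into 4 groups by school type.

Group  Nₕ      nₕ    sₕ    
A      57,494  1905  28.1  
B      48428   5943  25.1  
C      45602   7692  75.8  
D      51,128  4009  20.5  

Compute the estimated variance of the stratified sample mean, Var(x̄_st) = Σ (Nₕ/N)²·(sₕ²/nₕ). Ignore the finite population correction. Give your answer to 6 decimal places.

0.083913

N = 202652; Wₕ = Nₕ/N.
group A: (57494/202652)²·28.1²/1905 = 0.033362679
group B: (48428/202652)²·25.1²/5943 = 0.006053869
group C: (45602/202652)²·75.8²/7692 = 0.037823797
group D: (51128/202652)²·20.5²/4009 = 0.006672483
Sum = 0.083912828 → 0.083913.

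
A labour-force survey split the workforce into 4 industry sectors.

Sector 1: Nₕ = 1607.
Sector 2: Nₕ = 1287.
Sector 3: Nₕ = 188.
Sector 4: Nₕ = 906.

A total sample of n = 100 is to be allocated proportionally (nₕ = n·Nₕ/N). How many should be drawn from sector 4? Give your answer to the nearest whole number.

N = 1607 + 1287 + 188 + 906 = 3988.
n_4 = 100·906/3988 = 22.718... → 23.

23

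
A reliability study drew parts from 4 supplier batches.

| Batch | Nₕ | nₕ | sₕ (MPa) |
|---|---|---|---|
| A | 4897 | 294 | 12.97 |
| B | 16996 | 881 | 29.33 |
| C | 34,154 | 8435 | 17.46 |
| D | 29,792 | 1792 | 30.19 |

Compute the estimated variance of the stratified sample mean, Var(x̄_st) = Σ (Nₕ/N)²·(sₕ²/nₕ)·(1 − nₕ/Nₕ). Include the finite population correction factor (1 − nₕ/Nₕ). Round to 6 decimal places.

N = 85839; Wₕ = Nₕ/N.
batch A: (4897/85839)²·12.97²/294·(1 − 294/4897) = 0.001750388
batch B: (16996/85839)²·29.33²/881·(1 − 881/16996) = 0.036295765
batch C: (34154/85839)²·17.46²/8435·(1 − 8435/34154) = 0.004308536
batch D: (29792/85839)²·30.19²/1792·(1 − 1792/29792) = 0.057580657
Sum = 0.099935346 → 0.099935.

0.099935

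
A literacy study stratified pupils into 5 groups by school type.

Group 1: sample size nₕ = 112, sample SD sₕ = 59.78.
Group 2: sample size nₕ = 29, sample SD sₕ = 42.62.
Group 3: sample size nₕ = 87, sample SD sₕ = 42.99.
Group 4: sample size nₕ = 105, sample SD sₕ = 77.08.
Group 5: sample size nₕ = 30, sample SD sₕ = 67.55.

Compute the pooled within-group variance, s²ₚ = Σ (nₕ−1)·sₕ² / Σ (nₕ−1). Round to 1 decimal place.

3789.7

Degrees of freedom: 111 + 28 + 86 + 104 + 29 = 358.
Σ(nₕ−1)sₕ² = 111·3573.6484 + 28·1816.4644 + 86·1848.1401 + 104·5941.3264 + 29·4563.0025 = 1356701.0423.
s²ₚ = 1356701.0423 / 358 = 3789.668... → 3789.7.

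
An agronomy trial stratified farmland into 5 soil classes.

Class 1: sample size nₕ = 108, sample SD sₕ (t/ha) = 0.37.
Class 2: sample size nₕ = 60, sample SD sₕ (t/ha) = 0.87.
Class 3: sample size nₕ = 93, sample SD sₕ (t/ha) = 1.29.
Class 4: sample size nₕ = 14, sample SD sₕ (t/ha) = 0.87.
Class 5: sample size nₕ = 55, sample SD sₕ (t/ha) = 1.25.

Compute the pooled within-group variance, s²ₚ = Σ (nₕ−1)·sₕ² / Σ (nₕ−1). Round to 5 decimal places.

1: (108−1)·0.37² = 107·0.1369 = 14.6483
2: (60−1)·0.87² = 59·0.7569 = 44.6571
3: (93−1)·1.29² = 92·1.6641 = 153.0972
4: (14−1)·0.87² = 13·0.7569 = 9.8397
5: (55−1)·1.25² = 54·1.5625 = 84.375
Numerator = 306.6173; denominator = Σ(nₕ−1) = 325.
s²ₚ = 306.6173/325 = 0.9434378... → 0.94344.

0.94344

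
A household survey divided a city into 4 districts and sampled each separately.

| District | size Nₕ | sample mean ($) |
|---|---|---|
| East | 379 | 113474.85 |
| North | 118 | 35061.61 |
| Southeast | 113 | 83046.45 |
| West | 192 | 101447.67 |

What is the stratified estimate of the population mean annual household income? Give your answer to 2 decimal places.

94771.12

N = 379 + 118 + 113 + 192 = 802.
Overall mean = Σ (Nₕ/N)·x̄ₕ — weight by population share, not a simple average.
Σ Nₕx̄ₕ = 379·113474.85 + 118·35061.61 + 113·83046.45 + 192·101447.67 = 43006968.15 + 4137269.98 + 9384248.85 + 19477952.64 = 76006439.62.
Divide by N: 76006439.62 / 802 = 94771.1217... → 94771.12.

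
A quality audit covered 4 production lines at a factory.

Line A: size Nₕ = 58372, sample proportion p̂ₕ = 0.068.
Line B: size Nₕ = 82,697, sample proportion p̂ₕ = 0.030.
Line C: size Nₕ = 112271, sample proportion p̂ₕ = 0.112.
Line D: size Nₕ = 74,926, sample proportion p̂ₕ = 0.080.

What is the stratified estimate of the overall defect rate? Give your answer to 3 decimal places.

0.076

Wₕ = Nₕ/N with N = 328266: 0.1778, 0.2519, 0.3420, 0.2282.
p̂_st = 0.1778·0.068 + 0.2519·0.030 + 0.3420·0.112 + 0.2282·0.080 ≈ 0.07621... → 0.076.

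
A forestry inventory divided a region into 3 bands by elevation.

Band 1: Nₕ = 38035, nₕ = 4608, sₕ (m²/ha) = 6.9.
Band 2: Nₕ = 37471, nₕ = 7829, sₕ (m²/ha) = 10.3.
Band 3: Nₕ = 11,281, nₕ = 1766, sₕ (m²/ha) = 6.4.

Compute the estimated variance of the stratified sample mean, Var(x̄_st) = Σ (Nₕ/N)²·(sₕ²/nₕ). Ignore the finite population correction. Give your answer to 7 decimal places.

0.0049024

N = 86787. Term for each stratum: Wₕ²sₕ²/nₕ.
Var(x̄_st) = 0.0019844639 + 0.0025260932 + 0.0003918818 = 0.0049024389 → 0.0049024.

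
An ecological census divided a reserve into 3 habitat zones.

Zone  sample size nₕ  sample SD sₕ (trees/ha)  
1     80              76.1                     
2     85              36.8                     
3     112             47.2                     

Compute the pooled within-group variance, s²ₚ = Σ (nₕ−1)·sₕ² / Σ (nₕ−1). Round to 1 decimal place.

Degrees of freedom: 79 + 84 + 111 = 274.
Σ(nₕ−1)sₕ² = 79·5791.21 + 84·1354.24 + 111·2227.84 = 818551.99.
s²ₚ = 818551.99 / 274 = 2987.416... → 2987.4.

2987.4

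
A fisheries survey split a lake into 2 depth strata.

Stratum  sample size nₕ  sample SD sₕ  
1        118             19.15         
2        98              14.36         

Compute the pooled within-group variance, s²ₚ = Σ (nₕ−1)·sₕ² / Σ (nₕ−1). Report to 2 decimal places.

1: (118−1)·19.15² = 117·366.7225 = 42906.5325
2: (98−1)·14.36² = 97·206.2096 = 20002.3312
Numerator = 62908.8637; denominator = Σ(nₕ−1) = 214.
s²ₚ = 62908.8637/214 = 293.9667... → 293.97.

293.97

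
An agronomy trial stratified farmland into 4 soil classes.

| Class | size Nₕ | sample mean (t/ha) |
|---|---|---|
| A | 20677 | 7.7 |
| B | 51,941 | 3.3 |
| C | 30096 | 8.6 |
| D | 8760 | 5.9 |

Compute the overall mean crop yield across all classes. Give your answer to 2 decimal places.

N = 111474; weights Wₕ = Nₕ/N = (0.1855, 0.4659, 0.2700, 0.0786).
x̄_st = Σ Wₕ·x̄ₕ = 0.1855·7.7 + 0.4659·3.3 + 0.2700·8.6 + 0.0786·5.9 ≈ 5.7514...
→ 5.75.

5.75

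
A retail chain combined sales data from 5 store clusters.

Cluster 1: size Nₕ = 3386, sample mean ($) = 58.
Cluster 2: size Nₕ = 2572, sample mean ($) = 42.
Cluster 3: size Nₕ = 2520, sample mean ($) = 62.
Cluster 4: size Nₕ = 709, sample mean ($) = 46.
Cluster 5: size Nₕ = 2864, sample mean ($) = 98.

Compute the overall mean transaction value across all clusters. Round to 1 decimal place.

N = 12051; weights Wₕ = Nₕ/N = (0.2810, 0.2134, 0.2091, 0.0588, 0.2377).
x̄_st = Σ Wₕ·x̄ₕ = 0.2810·58 + 0.2134·42 + 0.2091·62 + 0.0588·46 + 0.2377·98 ≈ 64.222...
→ 64.2.

64.2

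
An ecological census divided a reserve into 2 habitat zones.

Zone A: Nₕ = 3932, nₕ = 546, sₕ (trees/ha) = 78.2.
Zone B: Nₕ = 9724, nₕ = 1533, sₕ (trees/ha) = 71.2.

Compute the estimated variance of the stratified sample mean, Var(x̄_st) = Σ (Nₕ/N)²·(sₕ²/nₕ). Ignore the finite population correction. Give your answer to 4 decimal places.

2.6053

N = 13656. Term for each stratum: Wₕ²sₕ²/nₕ.
Var(x̄_st) = 0.9285405 + 1.6767207 = 2.6052612 → 2.6053.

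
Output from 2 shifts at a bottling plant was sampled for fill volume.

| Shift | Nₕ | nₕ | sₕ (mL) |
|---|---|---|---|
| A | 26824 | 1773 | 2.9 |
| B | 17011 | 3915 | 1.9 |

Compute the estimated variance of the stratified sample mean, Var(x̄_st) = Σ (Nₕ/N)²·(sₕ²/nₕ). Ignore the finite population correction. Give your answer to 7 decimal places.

N = 43835; Wₕ = Nₕ/N.
shift A: (26824/43835)²·2.9²/1773 = 0.0017762019
shift B: (17011/43835)²·1.9²/3915 = 0.0001388651
Sum = 0.0019150670 → 0.0019151.

0.0019151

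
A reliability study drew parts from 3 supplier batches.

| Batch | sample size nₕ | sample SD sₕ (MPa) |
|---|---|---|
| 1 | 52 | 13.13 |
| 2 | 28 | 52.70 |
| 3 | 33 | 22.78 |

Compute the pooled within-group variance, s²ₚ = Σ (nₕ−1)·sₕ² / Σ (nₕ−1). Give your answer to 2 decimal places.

912.59

1: (52−1)·13.13² = 51·172.3969 = 8792.2419
2: (28−1)·52.70² = 27·2777.29 = 74986.83
3: (33−1)·22.78² = 32·518.9284 = 16605.7088
Numerator = 100384.7807; denominator = Σ(nₕ−1) = 110.
s²ₚ = 100384.7807/110 = 912.5889... → 912.59.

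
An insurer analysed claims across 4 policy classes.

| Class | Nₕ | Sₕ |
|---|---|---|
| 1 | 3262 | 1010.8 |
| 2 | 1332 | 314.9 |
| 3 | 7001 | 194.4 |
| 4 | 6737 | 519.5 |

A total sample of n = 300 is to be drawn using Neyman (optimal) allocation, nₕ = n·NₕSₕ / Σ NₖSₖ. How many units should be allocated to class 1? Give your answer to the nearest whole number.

1: NₕSₕ = 3262·1010.8 = 3297229.6
2: NₕSₕ = 1332·314.9 = 419446.8
3: NₕSₕ = 7001·194.4 = 1360994.4
4: NₕSₕ = 6737·519.5 = 3499871.5
Σ NₕSₕ = 8577542.3.
n_1 = 300·3297229.6/8577542.3 = 115.321... → 115.

115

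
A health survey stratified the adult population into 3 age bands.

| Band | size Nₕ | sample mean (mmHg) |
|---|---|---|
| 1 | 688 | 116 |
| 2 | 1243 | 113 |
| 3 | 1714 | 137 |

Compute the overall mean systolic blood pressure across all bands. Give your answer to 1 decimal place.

124.9

N = 688 + 1243 + 1714 = 3645.
The stratified mean weights each stratum mean by its population share Nₕ/N.
Σ Nₕx̄ₕ = 688·116 + 1243·113 + 1714·137 = 79808 + 140459 + 234818 = 455085.
Divide by N: 455085 / 3645 = 124.852... → 124.9.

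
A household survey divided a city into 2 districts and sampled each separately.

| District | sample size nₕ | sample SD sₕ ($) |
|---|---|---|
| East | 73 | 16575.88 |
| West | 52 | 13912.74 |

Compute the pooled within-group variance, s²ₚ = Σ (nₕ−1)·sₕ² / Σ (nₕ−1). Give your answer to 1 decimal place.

East: (73−1)·16575.88² = 72·274759797.7744 = 19782705439.7568
West: (52−1)·13912.74² = 51·193564334.3076 = 9871781049.6876
Numerator = 29654486489.4444; denominator = Σ(nₕ−1) = 123.
s²ₚ = 29654486489.4444/123 = 241093386.093... → 241093386.1.

241093386.1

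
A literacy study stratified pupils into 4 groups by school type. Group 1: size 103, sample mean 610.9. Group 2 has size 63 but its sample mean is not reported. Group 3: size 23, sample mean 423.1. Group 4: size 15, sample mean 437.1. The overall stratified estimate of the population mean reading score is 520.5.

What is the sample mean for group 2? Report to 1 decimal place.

N = 103 + 63 + 23 + 15 = 204.
Overall total = μ·N = 520.5·204 = 106182.
Subtract the known strata: 103·610.9 + 23·423.1 + 15·437.1 = 79210.5.
Remaining total for group 2: 106182 − 79210.5 = 26971.5.
Divide by its size: 26971.5 / 63 = 428.119... → 428.1.

428.1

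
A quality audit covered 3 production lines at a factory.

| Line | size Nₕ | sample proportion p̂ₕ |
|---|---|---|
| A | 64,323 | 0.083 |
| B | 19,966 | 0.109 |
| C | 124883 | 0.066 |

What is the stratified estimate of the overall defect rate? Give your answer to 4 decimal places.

0.0753

Wₕ = Nₕ/N with N = 209172: 0.3075, 0.0955, 0.5970.
p̂_st = 0.3075·0.083 + 0.0955·0.109 + 0.5970·0.066 ≈ 0.075332... → 0.0753.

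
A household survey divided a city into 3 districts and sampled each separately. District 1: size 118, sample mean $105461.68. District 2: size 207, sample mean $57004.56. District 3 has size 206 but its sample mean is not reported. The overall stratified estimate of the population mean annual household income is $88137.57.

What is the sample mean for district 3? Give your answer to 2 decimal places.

Σ Nₕx̄ₕ = N·μ, so 206·x̄_3 = 531·88137.57 − (118·105461.68 + 207·57004.56).
= 46801049.67 − 24244422.16 = 22556627.51.
x̄_3 = 22556627.51 / 206 = 109498.1918... → 109498.19.

109498.19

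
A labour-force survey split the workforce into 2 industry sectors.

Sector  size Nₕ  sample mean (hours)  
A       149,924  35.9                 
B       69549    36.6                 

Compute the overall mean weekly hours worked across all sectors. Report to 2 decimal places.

36.12

N = 219473; weights Wₕ = Nₕ/N = (0.6831, 0.3169).
x̄_st = Σ Wₕ·x̄ₕ = 0.6831·35.9 + 0.3169·36.6 ≈ 36.1218...
→ 36.12.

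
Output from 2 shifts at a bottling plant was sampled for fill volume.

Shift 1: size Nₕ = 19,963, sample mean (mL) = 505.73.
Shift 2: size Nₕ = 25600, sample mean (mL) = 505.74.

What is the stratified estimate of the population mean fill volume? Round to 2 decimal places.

N = 45563; weights Wₕ = Nₕ/N = (0.4381, 0.5619).
x̄_st = Σ Wₕ·x̄ₕ = 0.4381·505.73 + 0.5619·505.74 ≈ 505.7356...
→ 505.74.

505.74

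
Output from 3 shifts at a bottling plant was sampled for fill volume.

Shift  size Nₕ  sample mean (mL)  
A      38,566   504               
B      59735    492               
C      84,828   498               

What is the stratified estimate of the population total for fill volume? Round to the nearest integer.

91071228

A: 38566·504 = 19437264
B: 59735·492 = 29389620
C: 84828·498 = 42244344
τ̂ = Σ Nₕx̄ₕ = 91071228.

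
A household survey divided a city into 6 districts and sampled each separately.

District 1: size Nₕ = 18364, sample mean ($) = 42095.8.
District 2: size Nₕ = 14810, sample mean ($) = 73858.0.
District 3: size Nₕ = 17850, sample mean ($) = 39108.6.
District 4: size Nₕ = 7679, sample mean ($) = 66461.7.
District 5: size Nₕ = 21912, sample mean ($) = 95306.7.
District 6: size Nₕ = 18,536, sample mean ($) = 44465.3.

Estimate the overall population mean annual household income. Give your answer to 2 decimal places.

60391.74

N = 18364 + 14810 + 17850 + 7679 + 21912 + 18536 = 99151.
The stratified mean weights each stratum mean by its population share Nₕ/N.
Σ Nₕx̄ₕ = 18364·42095.8 + 14810·73858.0 + 17850·39108.6 + 7679·66461.7 + 21912·95306.7 + 18536·44465.3 = 773047271.2 + 1093836980 + 698088510 + 510359394.3 + 2088360410.4 + 824208800.8 = 5987901366.7.
Divide by N: 5987901366.7 / 99151 = 60391.7395... → 60391.74.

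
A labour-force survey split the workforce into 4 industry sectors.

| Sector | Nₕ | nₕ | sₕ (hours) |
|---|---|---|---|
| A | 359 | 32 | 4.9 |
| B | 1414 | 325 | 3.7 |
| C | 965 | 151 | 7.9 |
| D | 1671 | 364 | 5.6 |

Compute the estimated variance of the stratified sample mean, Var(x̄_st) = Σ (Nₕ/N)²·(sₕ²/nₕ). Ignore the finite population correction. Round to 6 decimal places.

N = 4409; Wₕ = Nₕ/N.
sector A: (359/4409)²·4.9²/32 = 0.004974517
sector B: (1414/4409)²·3.7²/325 = 0.004332501
sector C: (965/4409)²·7.9²/151 = 0.019799383
sector D: (1671/4409)²·5.6²/364 = 0.012375062
Sum = 0.041481463 → 0.041481.

0.041481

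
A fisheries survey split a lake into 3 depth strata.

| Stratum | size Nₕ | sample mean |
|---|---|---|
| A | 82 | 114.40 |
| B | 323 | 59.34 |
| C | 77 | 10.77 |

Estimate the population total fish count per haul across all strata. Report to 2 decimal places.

A: 82·114.40 = 9380.8
B: 323·59.34 = 19166.82
C: 77·10.77 = 829.29
τ̂ = Σ Nₕx̄ₕ = 29376.91.

29376.91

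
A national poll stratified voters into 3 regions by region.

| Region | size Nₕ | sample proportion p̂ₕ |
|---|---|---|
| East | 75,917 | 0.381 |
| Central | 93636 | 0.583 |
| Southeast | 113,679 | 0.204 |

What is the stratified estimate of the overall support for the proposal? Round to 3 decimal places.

N = 75917 + 93636 + 113679 = 283232.
Overall proportion = Σ (Nₕ/N)·p̂ₕ.
Σ Nₕp̂ₕ = 28924.377 + 54589.788 + 23190.516 = 106704.681.
106704.681 / 283232 = 0.37674... → 0.377.

0.377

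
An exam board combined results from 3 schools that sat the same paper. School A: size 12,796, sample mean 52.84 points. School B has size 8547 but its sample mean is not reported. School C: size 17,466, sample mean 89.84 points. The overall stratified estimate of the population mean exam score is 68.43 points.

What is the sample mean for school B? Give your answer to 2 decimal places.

48.02

Σ Nₕx̄ₕ = N·μ, so 8547·x̄_B = 38809·68.43 − (12796·52.84 + 17466·89.84).
= 2655699.87 − 2245286.08 = 410413.79.
x̄_B = 410413.79 / 8547 = 48.0185... → 48.02.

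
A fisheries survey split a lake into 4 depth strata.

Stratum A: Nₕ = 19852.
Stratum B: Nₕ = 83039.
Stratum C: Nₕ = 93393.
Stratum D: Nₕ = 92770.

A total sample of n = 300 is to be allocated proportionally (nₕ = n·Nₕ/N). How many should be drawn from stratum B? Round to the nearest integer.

86

N = 19852 + 83039 + 93393 + 92770 = 289054.
n_B = 300·83039/289054 = 86.184... → 86.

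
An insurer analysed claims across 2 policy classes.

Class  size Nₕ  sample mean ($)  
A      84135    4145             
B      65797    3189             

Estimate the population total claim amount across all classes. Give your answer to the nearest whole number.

A: 84135·4145 = 348739575
B: 65797·3189 = 209826633
τ̂ = Σ Nₕx̄ₕ = 558566208.

558566208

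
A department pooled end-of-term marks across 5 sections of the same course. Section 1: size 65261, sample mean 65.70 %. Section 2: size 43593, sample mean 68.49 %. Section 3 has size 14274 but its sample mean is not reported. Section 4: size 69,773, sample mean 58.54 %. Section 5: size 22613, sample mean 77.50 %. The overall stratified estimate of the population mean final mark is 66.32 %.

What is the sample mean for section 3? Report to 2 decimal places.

N = 65261 + 43593 + 14274 + 69773 + 22613 = 215514.
Overall total = μ·N = 66.32·215514 = 14292888.48.
Subtract the known strata: 65261·65.70 + 43593·68.49 + 69773·58.54 + 22613·77.50 = 13110351.19.
Remaining total for section 3: 14292888.48 − 13110351.19 = 1182537.29.
Divide by its size: 1182537.29 / 14274 = 82.8455... → 82.85.

82.85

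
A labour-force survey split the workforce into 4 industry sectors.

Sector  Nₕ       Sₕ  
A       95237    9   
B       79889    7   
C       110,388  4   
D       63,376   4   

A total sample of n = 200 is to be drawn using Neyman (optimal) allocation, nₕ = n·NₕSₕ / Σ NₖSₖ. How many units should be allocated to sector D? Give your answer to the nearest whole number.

24

A: NₕSₕ = 95237·9 = 857133
B: NₕSₕ = 79889·7 = 559223
C: NₕSₕ = 110388·4 = 441552
D: NₕSₕ = 63376·4 = 253504
Σ NₕSₕ = 2111412.
n_D = 200·253504/2111412 = 24.013... → 24.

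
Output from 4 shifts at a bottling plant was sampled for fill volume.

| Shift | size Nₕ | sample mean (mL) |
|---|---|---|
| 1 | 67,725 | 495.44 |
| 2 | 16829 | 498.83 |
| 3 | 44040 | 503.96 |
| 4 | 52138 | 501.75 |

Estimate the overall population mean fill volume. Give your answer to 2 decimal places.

499.65

x̄_st = (Σ Nₕx̄ₕ) / (Σ Nₕ) = (67725·495.44 + 16829·498.83 + 44040·503.96 + 52138·501.75) / 180732
= 90303123.97 / 180732 = 499.6521... → 499.65.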